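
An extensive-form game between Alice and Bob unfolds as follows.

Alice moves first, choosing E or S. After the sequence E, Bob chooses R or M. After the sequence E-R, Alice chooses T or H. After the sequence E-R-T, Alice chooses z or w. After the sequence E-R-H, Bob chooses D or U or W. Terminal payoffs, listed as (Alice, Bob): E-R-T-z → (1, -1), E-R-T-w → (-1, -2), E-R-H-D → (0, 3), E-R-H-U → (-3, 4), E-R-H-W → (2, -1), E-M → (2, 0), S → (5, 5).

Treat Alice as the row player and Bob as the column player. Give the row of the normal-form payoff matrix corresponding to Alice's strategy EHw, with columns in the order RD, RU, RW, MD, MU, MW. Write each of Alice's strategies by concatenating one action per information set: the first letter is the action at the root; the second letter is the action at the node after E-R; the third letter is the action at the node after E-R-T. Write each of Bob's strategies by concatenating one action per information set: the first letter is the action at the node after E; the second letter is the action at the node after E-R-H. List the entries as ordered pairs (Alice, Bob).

vs RD: Alice plays E → Bob plays R at [E] → Alice plays H at [E-R] → Bob plays D at [E-R-H] → (0, 3)
vs RU: Alice plays E → Bob plays R at [E] → Alice plays H at [E-R] → Bob plays U at [E-R-H] → (-3, 4)
vs RW: Alice plays E → Bob plays R at [E] → Alice plays H at [E-R] → Bob plays W at [E-R-H] → (2, -1)
vs MD: Alice plays E → Bob plays M at [E] → (2, 0)
vs MU: Alice plays E → Bob plays M at [E] → (2, 0)
vs MW: Alice plays E → Bob plays M at [E] → (2, 0)

(0,3) (-3,4) (2,-1) (2,0) (2,0) (2,0)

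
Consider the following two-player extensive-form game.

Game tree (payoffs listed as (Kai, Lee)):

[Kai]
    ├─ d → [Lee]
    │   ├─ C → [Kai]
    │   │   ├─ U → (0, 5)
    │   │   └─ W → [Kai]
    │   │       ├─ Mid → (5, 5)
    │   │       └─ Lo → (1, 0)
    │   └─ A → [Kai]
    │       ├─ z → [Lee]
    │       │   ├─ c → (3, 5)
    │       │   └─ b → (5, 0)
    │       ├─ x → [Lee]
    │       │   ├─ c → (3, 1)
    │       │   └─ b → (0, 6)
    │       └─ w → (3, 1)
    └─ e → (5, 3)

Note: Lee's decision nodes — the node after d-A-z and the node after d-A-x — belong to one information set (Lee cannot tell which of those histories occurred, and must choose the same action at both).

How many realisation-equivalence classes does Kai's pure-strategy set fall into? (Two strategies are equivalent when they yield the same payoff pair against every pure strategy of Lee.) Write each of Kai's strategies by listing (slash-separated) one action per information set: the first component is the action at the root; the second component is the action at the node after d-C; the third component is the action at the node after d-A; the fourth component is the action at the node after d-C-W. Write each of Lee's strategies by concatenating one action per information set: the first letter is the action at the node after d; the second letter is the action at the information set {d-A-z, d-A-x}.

Kai has 24 pure strategies: d/U/z/Mid, d/U/z/Lo, d/U/x/Mid, d/U/x/Lo, d/U/w/Mid, d/U/w/Lo, d/W/z/Mid, d/W/z/Lo, d/W/x/Mid, d/W/x/Lo, d/W/w/Mid, d/W/w/Lo, e/U/z/Mid, e/U/z/Lo, e/U/x/Mid, e/U/x/Lo, e/U/w/Mid, e/U/w/Lo, e/W/z/Mid, e/W/z/Lo, e/W/x/Mid, e/W/x/Lo, e/W/w/Mid, e/W/w/Lo. Columns: Cc, Cb, Ac, Ab.
{d/U/z/Mid, d/U/z/Lo} → row (0,5) (0,5) (3,5) (5,0)
{d/U/x/Mid, d/U/x/Lo} → row (0,5) (0,5) (3,1) (0,6)
{d/U/w/Mid, d/U/w/Lo} → row (0,5) (0,5) (3,1) (3,1)
{d/W/z/Mid} → row (5,5) (5,5) (3,5) (5,0)
{d/W/z/Lo} → row (1,0) (1,0) (3,5) (5,0)
{d/W/x/Mid} → row (5,5) (5,5) (3,1) (0,6)
{d/W/x/Lo} → row (1,0) (1,0) (3,1) (0,6)
{d/W/w/Mid} → row (5,5) (5,5) (3,1) (3,1)
{d/W/w/Lo} → row (1,0) (1,0) (3,1) (3,1)
{e/U/z/Mid, e/U/z/Lo, e/U/x/Mid, e/U/x/Lo, e/U/w/Mid, e/U/w/Lo, e/W/z/Mid, e/W/z/Lo, e/W/x/Mid, e/W/x/Lo, e/W/w/Mid, e/W/w/Lo} → row (5,3) (5,3) (5,3) (5,3)
That's 10 distinct rows out of 24 strategies.

10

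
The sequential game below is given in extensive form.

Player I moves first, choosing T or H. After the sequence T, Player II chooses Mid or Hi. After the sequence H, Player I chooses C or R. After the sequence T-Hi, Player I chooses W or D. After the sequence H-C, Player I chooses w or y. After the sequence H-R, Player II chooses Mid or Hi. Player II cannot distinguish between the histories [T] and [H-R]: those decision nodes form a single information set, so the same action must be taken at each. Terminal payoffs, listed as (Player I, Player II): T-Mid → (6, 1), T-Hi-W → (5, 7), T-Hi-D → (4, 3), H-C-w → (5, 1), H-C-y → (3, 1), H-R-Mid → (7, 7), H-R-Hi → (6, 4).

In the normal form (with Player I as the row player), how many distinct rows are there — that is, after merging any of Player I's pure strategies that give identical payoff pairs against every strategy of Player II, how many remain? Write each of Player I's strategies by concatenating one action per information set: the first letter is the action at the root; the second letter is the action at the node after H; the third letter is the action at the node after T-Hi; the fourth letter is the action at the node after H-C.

5

Player I has 16 pure strategies: TCWw, TCWy, TCDw, TCDy, TRWw, TRWy, TRDw, TRDy, HCWw, HCWy, HCDw, HCDy, HRWw, HRWy, HRDw, HRDy. Columns: Mid, Hi.
{TCWw, TCWy, TRWw, TRWy} → row (6,1) (5,7)
{TCDw, TCDy, TRDw, TRDy} → row (6,1) (4,3)
{HCWw, HCDw} → row (5,1) (5,1)
{HCWy, HCDy} → row (3,1) (3,1)
{HRWw, HRWy, HRDw, HRDy} → row (7,7) (6,4)
That's 5 distinct rows out of 16 strategies.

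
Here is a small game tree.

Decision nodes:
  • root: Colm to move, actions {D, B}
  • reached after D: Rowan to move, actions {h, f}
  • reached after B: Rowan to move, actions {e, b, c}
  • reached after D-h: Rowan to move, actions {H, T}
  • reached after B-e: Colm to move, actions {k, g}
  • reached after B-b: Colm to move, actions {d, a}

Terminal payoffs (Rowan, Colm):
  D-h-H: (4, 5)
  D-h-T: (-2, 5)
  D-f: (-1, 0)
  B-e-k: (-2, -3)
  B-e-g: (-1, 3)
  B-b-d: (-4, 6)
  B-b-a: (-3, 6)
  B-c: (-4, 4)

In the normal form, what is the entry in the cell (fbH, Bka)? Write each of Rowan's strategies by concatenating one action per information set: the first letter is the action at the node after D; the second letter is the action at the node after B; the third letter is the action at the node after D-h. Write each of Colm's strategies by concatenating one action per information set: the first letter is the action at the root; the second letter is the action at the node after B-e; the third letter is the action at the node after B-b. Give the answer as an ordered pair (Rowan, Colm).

Trace the play path from the root:
  Colm plays B
  Rowan plays b at [B]
  Colm plays a at [B-b]
→ terminal payoff (-3, 6).
(Rowan's choice at the node after D is never reached on this path, so it doesn't affect the outcome.)

(-3, 6)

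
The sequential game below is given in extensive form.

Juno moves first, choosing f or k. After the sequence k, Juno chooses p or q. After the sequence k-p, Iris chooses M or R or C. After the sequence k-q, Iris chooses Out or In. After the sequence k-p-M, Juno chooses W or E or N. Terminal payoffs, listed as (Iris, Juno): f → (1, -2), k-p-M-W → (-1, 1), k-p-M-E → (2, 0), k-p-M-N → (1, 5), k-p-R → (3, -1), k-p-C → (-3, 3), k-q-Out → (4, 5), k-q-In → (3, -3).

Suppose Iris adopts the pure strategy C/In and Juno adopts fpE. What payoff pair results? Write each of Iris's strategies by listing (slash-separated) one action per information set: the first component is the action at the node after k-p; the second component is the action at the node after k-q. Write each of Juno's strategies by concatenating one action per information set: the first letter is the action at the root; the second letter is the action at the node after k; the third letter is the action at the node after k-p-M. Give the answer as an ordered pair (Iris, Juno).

Trace the play path from the root:
  Juno plays f
→ terminal payoff (1, -2).
(Iris's choice at the node after k-p is never reached on this path, so it doesn't affect the outcome.)

(1, -2)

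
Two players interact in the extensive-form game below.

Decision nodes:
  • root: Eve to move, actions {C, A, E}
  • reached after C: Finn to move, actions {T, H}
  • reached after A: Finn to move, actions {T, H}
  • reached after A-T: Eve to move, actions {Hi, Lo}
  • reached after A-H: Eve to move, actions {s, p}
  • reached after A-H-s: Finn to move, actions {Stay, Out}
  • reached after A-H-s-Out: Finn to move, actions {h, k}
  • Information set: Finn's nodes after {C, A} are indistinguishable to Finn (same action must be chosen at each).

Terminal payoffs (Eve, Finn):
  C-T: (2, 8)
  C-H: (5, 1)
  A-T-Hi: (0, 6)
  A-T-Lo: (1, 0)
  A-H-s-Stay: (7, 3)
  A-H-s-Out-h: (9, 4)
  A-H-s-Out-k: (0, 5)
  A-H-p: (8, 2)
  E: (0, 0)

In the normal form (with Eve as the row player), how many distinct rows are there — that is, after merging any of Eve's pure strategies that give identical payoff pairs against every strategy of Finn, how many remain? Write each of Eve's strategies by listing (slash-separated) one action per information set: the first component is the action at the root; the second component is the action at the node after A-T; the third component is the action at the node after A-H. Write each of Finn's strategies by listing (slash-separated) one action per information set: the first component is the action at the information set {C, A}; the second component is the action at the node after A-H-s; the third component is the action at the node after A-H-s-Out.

Eve has 12 pure strategies: C/Hi/s, C/Hi/p, C/Lo/s, C/Lo/p, A/Hi/s, A/Hi/p, A/Lo/s, A/Lo/p, E/Hi/s, E/Hi/p, E/Lo/s, E/Lo/p. Columns: T/Stay/h, T/Stay/k, T/Out/h, T/Out/k, H/Stay/h, H/Stay/k, H/Out/h, H/Out/k.
{C/Hi/s, C/Hi/p, C/Lo/s, C/Lo/p} → row (2,8) (2,8) (2,8) (2,8) (5,1) (5,1) (5,1) (5,1)
{A/Hi/s} → row (0,6) (0,6) (0,6) (0,6) (7,3) (7,3) (9,4) (0,5)
{A/Hi/p} → row (0,6) (0,6) (0,6) (0,6) (8,2) (8,2) (8,2) (8,2)
{A/Lo/s} → row (1,0) (1,0) (1,0) (1,0) (7,3) (7,3) (9,4) (0,5)
{A/Lo/p} → row (1,0) (1,0) (1,0) (1,0) (8,2) (8,2) (8,2) (8,2)
{E/Hi/s, E/Hi/p, E/Lo/s, E/Lo/p} → row (0,0) (0,0) (0,0) (0,0) (0,0) (0,0) (0,0) (0,0)
That's 6 distinct rows out of 12 strategies.

6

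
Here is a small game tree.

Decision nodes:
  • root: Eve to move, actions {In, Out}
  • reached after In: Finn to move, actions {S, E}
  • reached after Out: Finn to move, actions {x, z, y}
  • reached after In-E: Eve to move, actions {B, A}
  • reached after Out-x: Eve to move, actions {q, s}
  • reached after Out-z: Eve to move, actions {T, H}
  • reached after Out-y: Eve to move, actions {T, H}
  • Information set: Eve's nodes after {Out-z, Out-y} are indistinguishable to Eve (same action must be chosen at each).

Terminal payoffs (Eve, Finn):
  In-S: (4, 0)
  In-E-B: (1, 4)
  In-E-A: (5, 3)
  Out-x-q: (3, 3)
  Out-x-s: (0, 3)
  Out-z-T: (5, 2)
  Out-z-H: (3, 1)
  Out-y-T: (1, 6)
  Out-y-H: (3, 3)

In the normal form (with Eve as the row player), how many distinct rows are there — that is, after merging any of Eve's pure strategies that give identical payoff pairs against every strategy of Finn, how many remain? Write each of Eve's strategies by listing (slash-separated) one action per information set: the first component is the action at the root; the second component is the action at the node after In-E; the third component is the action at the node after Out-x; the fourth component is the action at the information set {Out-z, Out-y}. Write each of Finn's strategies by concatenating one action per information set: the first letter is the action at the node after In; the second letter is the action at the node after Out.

6

Eve has 16 pure strategies: In/B/q/T, In/B/q/H, In/B/s/T, In/B/s/H, In/A/q/T, In/A/q/H, In/A/s/T, In/A/s/H, Out/B/q/T, Out/B/q/H, Out/B/s/T, Out/B/s/H, Out/A/q/T, Out/A/q/H, Out/A/s/T, Out/A/s/H. Columns: Sx, Sz, Sy, Ex, Ez, Ey.
{In/B/q/T, In/B/q/H, In/B/s/T, In/B/s/H} → row (4,0) (4,0) (4,0) (1,4) (1,4) (1,4)
{In/A/q/T, In/A/q/H, In/A/s/T, In/A/s/H} → row (4,0) (4,0) (4,0) (5,3) (5,3) (5,3)
{Out/B/q/T, Out/A/q/T} → row (3,3) (5,2) (1,6) (3,3) (5,2) (1,6)
{Out/B/q/H, Out/A/q/H} → row (3,3) (3,1) (3,3) (3,3) (3,1) (3,3)
{Out/B/s/T, Out/A/s/T} → row (0,3) (5,2) (1,6) (0,3) (5,2) (1,6)
{Out/B/s/H, Out/A/s/H} → row (0,3) (3,1) (3,3) (0,3) (3,1) (3,3)
That's 6 distinct rows out of 16 strategies.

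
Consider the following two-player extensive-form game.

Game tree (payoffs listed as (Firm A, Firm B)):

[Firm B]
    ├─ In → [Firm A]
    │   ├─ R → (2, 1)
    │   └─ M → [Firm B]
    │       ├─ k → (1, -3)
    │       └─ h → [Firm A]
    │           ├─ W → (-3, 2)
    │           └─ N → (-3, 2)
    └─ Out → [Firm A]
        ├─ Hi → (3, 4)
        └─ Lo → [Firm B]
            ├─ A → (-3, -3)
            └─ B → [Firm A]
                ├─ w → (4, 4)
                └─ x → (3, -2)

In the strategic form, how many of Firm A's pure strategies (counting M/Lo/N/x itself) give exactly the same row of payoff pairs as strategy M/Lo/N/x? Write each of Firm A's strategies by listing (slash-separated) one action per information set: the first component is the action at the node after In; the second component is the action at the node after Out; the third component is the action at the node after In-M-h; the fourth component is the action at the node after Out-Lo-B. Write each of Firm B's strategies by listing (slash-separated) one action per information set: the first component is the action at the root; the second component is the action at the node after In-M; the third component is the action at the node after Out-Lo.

Row for M/Lo/N/x (columns In/k/A, In/k/B, In/h/A, In/h/B, Out/k/A, Out/k/B, Out/h/A, Out/h/B): (1,-3) (1,-3) (-3,2) (-3,2) (-3,-3) (3,-2) (-3,-3) (3,-2).
Every one of Firm A's information sets is on the play path for some reply by Firm B when Firm A follows M/Lo/N/x.
Even so, M/Lo/W/x happens to produce the same payoff in every column — so 2 strategies share this row.

2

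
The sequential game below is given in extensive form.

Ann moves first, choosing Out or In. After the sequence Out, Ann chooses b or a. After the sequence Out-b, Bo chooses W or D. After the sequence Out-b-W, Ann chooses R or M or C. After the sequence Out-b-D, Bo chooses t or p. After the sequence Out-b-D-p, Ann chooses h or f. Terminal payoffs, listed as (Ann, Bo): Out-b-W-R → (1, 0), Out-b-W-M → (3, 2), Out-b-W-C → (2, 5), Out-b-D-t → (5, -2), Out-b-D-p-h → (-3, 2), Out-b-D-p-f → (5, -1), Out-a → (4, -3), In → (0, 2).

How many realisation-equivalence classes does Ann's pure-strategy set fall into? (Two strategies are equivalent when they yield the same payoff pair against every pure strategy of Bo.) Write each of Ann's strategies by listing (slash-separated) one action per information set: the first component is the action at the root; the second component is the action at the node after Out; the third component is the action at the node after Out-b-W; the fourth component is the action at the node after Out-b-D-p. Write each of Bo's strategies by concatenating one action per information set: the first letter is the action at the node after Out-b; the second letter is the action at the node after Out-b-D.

8

Ann has 24 pure strategies: Out/b/R/h, Out/b/R/f, Out/b/M/h, Out/b/M/f, Out/b/C/h, Out/b/C/f, Out/a/R/h, Out/a/R/f, Out/a/M/h, Out/a/M/f, Out/a/C/h, Out/a/C/f, In/b/R/h, In/b/R/f, In/b/M/h, In/b/M/f, In/b/C/h, In/b/C/f, In/a/R/h, In/a/R/f, In/a/M/h, In/a/M/f, In/a/C/h, In/a/C/f. Columns: Wt, Wp, Dt, Dp.
{Out/b/R/h} → row (1,0) (1,0) (5,-2) (-3,2)
{Out/b/R/f} → row (1,0) (1,0) (5,-2) (5,-1)
{Out/b/M/h} → row (3,2) (3,2) (5,-2) (-3,2)
{Out/b/M/f} → row (3,2) (3,2) (5,-2) (5,-1)
{Out/b/C/h} → row (2,5) (2,5) (5,-2) (-3,2)
{Out/b/C/f} → row (2,5) (2,5) (5,-2) (5,-1)
{Out/a/R/h, Out/a/R/f, Out/a/M/h, Out/a/M/f, Out/a/C/h, Out/a/C/f} → row (4,-3) (4,-3) (4,-3) (4,-3)
{In/b/R/h, In/b/R/f, In/b/M/h, In/b/M/f, In/b/C/h, In/b/C/f, In/a/R/h, In/a/R/f, In/a/M/h, In/a/M/f, In/a/C/h, In/a/C/f} → row (0,2) (0,2) (0,2) (0,2)
That's 8 distinct rows out of 24 strategies.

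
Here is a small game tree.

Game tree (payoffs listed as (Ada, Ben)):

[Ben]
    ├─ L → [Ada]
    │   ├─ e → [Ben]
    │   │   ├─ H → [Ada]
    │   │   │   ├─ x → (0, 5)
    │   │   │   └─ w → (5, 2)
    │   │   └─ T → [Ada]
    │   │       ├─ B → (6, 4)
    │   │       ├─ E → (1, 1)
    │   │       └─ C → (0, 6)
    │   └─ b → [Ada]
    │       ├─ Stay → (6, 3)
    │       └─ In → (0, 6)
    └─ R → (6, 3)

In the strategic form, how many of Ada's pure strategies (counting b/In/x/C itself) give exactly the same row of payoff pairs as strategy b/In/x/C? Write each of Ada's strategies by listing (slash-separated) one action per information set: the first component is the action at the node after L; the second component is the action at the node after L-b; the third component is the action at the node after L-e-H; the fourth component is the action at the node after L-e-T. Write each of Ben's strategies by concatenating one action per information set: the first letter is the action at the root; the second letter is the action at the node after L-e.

6

Row for b/In/x/C (columns LH, LT, RH, RT): (0,6) (0,6) (6,3) (6,3).
Under b/In/x/C, Ada's choice at the node after L-e-H and at the node after L-e-T can never be reached regardless of what Ben does, so varying those choices leaves every outcome unchanged.
Holding the reachable choices fixed and varying the unreachable ones freely already gives 2 × 3 = 6 equivalent strategies.
No other strategy reproduces this row, so those 6 are the full class: b/In/x/B, b/In/x/E, b/In/x/C, b/In/w/B, b/In/w/E, b/In/w/C.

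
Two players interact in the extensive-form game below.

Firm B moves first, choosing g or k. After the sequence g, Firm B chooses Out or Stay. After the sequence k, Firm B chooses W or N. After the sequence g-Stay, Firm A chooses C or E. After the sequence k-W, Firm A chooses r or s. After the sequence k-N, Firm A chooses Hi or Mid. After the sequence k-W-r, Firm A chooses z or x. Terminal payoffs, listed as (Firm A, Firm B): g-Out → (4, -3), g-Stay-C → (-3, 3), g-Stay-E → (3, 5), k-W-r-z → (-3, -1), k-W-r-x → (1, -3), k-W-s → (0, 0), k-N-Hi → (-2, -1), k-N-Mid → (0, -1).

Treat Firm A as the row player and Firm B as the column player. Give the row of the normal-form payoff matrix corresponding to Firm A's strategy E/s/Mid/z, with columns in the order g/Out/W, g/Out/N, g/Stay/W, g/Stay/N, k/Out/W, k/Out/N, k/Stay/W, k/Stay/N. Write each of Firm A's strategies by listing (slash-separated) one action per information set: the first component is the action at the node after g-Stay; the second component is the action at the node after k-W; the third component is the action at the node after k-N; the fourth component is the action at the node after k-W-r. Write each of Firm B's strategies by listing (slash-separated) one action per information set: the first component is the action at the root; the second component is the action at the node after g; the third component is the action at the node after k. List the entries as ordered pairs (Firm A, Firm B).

vs g/Out/W: Firm B plays g → Firm B plays Out at [g] → (4, -3)
vs g/Out/N: Firm B plays g → Firm B plays Out at [g] → (4, -3)
vs g/Stay/W: Firm B plays g → Firm B plays Stay at [g] → Firm A plays E at [g-Stay] → (3, 5)
vs g/Stay/N: Firm B plays g → Firm B plays Stay at [g] → Firm A plays E at [g-Stay] → (3, 5)
vs k/Out/W: Firm B plays k → Firm B plays W at [k] → Firm A plays s at [k-W] → (0, 0)
vs k/Out/N: Firm B plays k → Firm B plays N at [k] → Firm A plays Mid at [k-N] → (0, -1)
vs k/Stay/W: Firm B plays k → Firm B plays W at [k] → Firm A plays s at [k-W] → (0, 0)
vs k/Stay/N: Firm B plays k → Firm B plays N at [k] → Firm A plays Mid at [k-N] → (0, -1)

(4,-3) (4,-3) (3,5) (3,5) (0,0) (0,-1) (0,0) (0,-1)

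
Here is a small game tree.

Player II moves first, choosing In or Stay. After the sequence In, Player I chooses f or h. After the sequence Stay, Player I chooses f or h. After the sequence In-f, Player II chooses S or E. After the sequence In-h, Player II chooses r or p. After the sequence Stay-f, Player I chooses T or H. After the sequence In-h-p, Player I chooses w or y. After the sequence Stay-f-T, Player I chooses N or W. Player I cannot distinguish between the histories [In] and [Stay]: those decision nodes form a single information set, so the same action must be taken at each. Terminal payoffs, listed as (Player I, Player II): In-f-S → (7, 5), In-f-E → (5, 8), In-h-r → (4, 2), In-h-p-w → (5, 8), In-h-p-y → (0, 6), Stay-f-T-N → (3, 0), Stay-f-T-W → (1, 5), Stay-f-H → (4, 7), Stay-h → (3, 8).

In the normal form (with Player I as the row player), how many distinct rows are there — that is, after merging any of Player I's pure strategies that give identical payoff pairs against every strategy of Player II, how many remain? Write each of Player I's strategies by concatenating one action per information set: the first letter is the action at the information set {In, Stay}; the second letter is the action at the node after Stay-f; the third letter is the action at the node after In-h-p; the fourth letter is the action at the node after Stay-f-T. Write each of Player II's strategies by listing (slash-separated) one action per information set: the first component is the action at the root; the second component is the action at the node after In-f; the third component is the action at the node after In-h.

5

Player I has 16 pure strategies: fTwN, fTwW, fTyN, fTyW, fHwN, fHwW, fHyN, fHyW, hTwN, hTwW, hTyN, hTyW, hHwN, hHwW, hHyN, hHyW. Columns: In/S/r, In/S/p, In/E/r, In/E/p, Stay/S/r, Stay/S/p, Stay/E/r, Stay/E/p.
{fTwN, fTyN} → row (7,5) (7,5) (5,8) (5,8) (3,0) (3,0) (3,0) (3,0)
{fTwW, fTyW} → row (7,5) (7,5) (5,8) (5,8) (1,5) (1,5) (1,5) (1,5)
{fHwN, fHwW, fHyN, fHyW} → row (7,5) (7,5) (5,8) (5,8) (4,7) (4,7) (4,7) (4,7)
{hTwN, hTwW, hHwN, hHwW} → row (4,2) (5,8) (4,2) (5,8) (3,8) (3,8) (3,8) (3,8)
{hTyN, hTyW, hHyN, hHyW} → row (4,2) (0,6) (4,2) (0,6) (3,8) (3,8) (3,8) (3,8)
That's 5 distinct rows out of 16 strategies.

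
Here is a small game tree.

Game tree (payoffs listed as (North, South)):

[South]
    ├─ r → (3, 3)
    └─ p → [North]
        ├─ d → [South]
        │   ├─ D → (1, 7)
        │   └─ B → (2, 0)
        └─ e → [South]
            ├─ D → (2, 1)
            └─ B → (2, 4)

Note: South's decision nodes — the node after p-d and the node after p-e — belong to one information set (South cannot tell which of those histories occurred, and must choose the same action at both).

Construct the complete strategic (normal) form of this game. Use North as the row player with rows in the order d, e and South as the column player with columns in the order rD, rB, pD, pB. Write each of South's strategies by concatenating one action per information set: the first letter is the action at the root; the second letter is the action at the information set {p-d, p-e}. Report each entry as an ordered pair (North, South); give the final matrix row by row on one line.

           rD       rB       pD       pB
   d    (3,3)    (3,3)    (1,7)    (2,0)
   e    (3,3)    (3,3)    (2,1)    (2,4)

d: (3,3) (3,3) (1,7) (2,0) | e: (3,3) (3,3) (2,1) (2,4)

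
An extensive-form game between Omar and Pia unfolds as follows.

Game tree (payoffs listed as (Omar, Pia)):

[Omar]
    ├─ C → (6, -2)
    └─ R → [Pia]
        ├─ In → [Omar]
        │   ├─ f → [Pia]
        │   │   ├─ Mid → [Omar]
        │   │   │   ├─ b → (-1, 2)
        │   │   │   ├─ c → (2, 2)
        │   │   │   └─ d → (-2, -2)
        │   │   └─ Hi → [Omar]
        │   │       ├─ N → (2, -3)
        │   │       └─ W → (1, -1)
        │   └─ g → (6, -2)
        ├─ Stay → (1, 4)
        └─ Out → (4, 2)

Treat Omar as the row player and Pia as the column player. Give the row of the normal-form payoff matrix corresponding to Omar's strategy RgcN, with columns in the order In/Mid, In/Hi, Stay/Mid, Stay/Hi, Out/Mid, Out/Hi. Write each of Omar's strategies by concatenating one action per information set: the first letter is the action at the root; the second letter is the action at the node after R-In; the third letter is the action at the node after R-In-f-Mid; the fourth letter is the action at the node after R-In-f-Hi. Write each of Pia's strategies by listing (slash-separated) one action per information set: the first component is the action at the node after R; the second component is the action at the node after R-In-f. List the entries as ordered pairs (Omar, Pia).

(6,-2) (6,-2) (1,4) (1,4) (4,2) (4,2)

vs In/Mid: Omar plays R → Pia plays In at [R] → Omar plays g at [R-In] → (6, -2)
vs In/Hi: Omar plays R → Pia plays In at [R] → Omar plays g at [R-In] → (6, -2)
vs Stay/Mid: Omar plays R → Pia plays Stay at [R] → (1, 4)
vs Stay/Hi: Omar plays R → Pia plays Stay at [R] → (1, 4)
vs Out/Mid: Omar plays R → Pia plays Out at [R] → (4, 2)
vs Out/Hi: Omar plays R → Pia plays Out at [R] → (4, 2)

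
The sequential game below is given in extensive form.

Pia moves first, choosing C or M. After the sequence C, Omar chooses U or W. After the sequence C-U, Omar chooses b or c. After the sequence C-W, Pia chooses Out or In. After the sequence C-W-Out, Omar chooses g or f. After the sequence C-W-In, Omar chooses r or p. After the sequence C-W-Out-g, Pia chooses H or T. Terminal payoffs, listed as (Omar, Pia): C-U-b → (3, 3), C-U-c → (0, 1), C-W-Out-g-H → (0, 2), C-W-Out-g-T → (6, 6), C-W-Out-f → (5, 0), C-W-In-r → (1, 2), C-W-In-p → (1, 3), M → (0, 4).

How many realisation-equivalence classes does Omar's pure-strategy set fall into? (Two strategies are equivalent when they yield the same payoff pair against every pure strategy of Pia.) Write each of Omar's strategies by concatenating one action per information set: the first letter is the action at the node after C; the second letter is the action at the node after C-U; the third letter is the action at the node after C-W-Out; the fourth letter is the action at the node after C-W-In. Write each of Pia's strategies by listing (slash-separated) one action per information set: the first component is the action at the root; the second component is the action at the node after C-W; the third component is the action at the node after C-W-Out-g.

6

Omar has 16 pure strategies: Ubgr, Ubgp, Ubfr, Ubfp, Ucgr, Ucgp, Ucfr, Ucfp, Wbgr, Wbgp, Wbfr, Wbfp, Wcgr, Wcgp, Wcfr, Wcfp. Columns: C/Out/H, C/Out/T, C/In/H, C/In/T, M/Out/H, M/Out/T, M/In/H, M/In/T.
{Ubgr, Ubgp, Ubfr, Ubfp} → row (3,3) (3,3) (3,3) (3,3) (0,4) (0,4) (0,4) (0,4)
{Ucgr, Ucgp, Ucfr, Ucfp} → row (0,1) (0,1) (0,1) (0,1) (0,4) (0,4) (0,4) (0,4)
{Wbgr, Wcgr} → row (0,2) (6,6) (1,2) (1,2) (0,4) (0,4) (0,4) (0,4)
{Wbgp, Wcgp} → row (0,2) (6,6) (1,3) (1,3) (0,4) (0,4) (0,4) (0,4)
{Wbfr, Wcfr} → row (5,0) (5,0) (1,2) (1,2) (0,4) (0,4) (0,4) (0,4)
{Wbfp, Wcfp} → row (5,0) (5,0) (1,3) (1,3) (0,4) (0,4) (0,4) (0,4)
That's 6 distinct rows out of 16 strategies.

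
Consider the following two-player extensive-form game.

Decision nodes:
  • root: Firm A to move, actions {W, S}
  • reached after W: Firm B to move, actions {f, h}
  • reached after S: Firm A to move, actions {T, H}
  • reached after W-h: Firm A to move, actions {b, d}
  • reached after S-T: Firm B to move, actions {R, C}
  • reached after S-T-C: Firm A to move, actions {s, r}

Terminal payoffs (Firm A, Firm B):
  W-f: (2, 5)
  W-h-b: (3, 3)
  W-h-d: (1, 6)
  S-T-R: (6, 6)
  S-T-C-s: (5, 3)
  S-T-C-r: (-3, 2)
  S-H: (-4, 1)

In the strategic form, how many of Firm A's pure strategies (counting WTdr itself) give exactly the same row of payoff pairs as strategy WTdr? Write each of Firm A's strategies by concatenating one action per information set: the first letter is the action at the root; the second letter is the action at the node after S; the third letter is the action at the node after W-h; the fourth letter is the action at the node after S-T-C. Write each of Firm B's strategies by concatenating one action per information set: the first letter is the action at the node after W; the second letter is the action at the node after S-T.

Row for WTdr (columns fR, fC, hR, hC): (2,5) (2,5) (1,6) (1,6).
Under WTdr, Firm A's choice at the node after S and at the node after S-T-C can never be reached regardless of what Firm B does, so varying those choices leaves every outcome unchanged.
Holding the reachable choices fixed and varying the unreachable ones freely already gives 2 × 2 = 4 equivalent strategies.
No other strategy reproduces this row, so those 4 are the full class: WTds, WTdr, WHds, WHdr.

4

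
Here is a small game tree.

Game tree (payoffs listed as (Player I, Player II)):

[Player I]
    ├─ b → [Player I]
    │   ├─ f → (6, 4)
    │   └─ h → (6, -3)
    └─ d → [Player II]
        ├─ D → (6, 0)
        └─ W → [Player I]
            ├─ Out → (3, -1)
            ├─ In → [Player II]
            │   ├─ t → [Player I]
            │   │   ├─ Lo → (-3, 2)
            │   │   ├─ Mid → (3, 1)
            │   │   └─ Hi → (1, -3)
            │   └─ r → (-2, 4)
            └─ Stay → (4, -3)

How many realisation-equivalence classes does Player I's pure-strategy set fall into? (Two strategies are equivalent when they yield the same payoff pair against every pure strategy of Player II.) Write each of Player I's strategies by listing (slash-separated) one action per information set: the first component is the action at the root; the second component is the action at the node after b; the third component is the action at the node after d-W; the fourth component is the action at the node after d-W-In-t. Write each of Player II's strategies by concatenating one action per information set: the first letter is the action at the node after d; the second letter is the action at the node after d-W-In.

7

Player I has 36 pure strategies: b/f/Out/Lo, b/f/Out/Mid, b/f/Out/Hi, b/f/In/Lo, b/f/In/Mid, b/f/In/Hi, b/f/Stay/Lo, b/f/Stay/Mid, b/f/Stay/Hi, b/h/Out/Lo, b/h/Out/Mid, b/h/Out/Hi, b/h/In/Lo, b/h/In/Mid, b/h/In/Hi, b/h/Stay/Lo, b/h/Stay/Mid, b/h/Stay/Hi, d/f/Out/Lo, d/f/Out/Mid, d/f/Out/Hi, d/f/In/Lo, d/f/In/Mid, d/f/In/Hi, d/f/Stay/Lo, d/f/Stay/Mid, d/f/Stay/Hi, d/h/Out/Lo, d/h/Out/Mid, d/h/Out/Hi, d/h/In/Lo, d/h/In/Mid, d/h/In/Hi, d/h/Stay/Lo, d/h/Stay/Mid, d/h/Stay/Hi. Columns: Dt, Dr, Wt, Wr.
{b/f/Out/Lo, b/f/Out/Mid, b/f/Out/Hi, b/f/In/Lo, b/f/In/Mid, b/f/In/Hi, b/f/Stay/Lo, b/f/Stay/Mid, b/f/Stay/Hi} → row (6,4) (6,4) (6,4) (6,4)
{b/h/Out/Lo, b/h/Out/Mid, b/h/Out/Hi, b/h/In/Lo, b/h/In/Mid, b/h/In/Hi, b/h/Stay/Lo, b/h/Stay/Mid, b/h/Stay/Hi} → row (6,-3) (6,-3) (6,-3) (6,-3)
{d/f/Out/Lo, d/f/Out/Mid, d/f/Out/Hi, d/h/Out/Lo, d/h/Out/Mid, d/h/Out/Hi} → row (6,0) (6,0) (3,-1) (3,-1)
{d/f/In/Lo, d/h/In/Lo} → row (6,0) (6,0) (-3,2) (-2,4)
{d/f/In/Mid, d/h/In/Mid} → row (6,0) (6,0) (3,1) (-2,4)
{d/f/In/Hi, d/h/In/Hi} → row (6,0) (6,0) (1,-3) (-2,4)
{d/f/Stay/Lo, d/f/Stay/Mid, d/f/Stay/Hi, d/h/Stay/Lo, d/h/Stay/Mid, d/h/Stay/Hi} → row (6,0) (6,0) (4,-3) (4,-3)
That's 7 distinct rows out of 36 strategies.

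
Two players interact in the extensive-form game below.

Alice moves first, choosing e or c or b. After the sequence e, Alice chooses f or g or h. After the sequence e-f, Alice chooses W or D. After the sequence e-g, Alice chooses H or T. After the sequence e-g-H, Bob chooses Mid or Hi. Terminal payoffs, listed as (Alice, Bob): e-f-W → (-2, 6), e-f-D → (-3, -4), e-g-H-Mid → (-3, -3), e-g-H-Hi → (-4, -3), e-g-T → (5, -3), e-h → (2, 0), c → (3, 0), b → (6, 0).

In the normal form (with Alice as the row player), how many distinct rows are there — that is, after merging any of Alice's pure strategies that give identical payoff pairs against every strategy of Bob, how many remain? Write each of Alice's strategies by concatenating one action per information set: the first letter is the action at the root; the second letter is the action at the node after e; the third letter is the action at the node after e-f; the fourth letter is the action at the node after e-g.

Alice has 36 pure strategies: efWH, efWT, efDH, efDT, egWH, egWT, egDH, egDT, ehWH, ehWT, ehDH, ehDT, cfWH, cfWT, cfDH, cfDT, cgWH, cgWT, cgDH, cgDT, chWH, chWT, chDH, chDT, bfWH, bfWT, bfDH, bfDT, bgWH, bgWT, bgDH, bgDT, bhWH, bhWT, bhDH, bhDT. Columns: Mid, Hi.
{efWH, efWT} → row (-2,6) (-2,6)
{efDH, efDT} → row (-3,-4) (-3,-4)
{egWH, egDH} → row (-3,-3) (-4,-3)
{egWT, egDT} → row (5,-3) (5,-3)
{ehWH, ehWT, ehDH, ehDT} → row (2,0) (2,0)
{cfWH, cfWT, cfDH, cfDT, cgWH, cgWT, cgDH, cgDT, chWH, chWT, chDH, chDT} → row (3,0) (3,0)
{bfWH, bfWT, bfDH, bfDT, bgWH, bgWT, bgDH, bgDT, bhWH, bhWT, bhDH, bhDT} → row (6,0) (6,0)
That's 7 distinct rows out of 36 strategies.

7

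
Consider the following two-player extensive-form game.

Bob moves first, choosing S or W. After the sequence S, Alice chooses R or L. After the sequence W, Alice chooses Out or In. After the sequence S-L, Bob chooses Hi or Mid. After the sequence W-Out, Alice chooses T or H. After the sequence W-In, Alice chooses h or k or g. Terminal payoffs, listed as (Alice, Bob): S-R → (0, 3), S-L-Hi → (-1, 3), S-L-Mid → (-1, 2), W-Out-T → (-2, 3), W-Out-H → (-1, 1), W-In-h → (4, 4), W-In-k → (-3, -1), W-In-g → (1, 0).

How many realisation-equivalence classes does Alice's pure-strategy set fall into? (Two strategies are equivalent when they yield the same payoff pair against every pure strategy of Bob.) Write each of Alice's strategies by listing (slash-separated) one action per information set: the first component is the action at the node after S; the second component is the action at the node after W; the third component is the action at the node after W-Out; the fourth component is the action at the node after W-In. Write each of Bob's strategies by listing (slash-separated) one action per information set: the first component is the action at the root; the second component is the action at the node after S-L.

10

Alice has 24 pure strategies: R/Out/T/h, R/Out/T/k, R/Out/T/g, R/Out/H/h, R/Out/H/k, R/Out/H/g, R/In/T/h, R/In/T/k, R/In/T/g, R/In/H/h, R/In/H/k, R/In/H/g, L/Out/T/h, L/Out/T/k, L/Out/T/g, L/Out/H/h, L/Out/H/k, L/Out/H/g, L/In/T/h, L/In/T/k, L/In/T/g, L/In/H/h, L/In/H/k, L/In/H/g. Columns: S/Hi, S/Mid, W/Hi, W/Mid.
{R/Out/T/h, R/Out/T/k, R/Out/T/g} → row (0,3) (0,3) (-2,3) (-2,3)
{R/Out/H/h, R/Out/H/k, R/Out/H/g} → row (0,3) (0,3) (-1,1) (-1,1)
{R/In/T/h, R/In/H/h} → row (0,3) (0,3) (4,4) (4,4)
{R/In/T/k, R/In/H/k} → row (0,3) (0,3) (-3,-1) (-3,-1)
{R/In/T/g, R/In/H/g} → row (0,3) (0,3) (1,0) (1,0)
{L/Out/T/h, L/Out/T/k, L/Out/T/g} → row (-1,3) (-1,2) (-2,3) (-2,3)
{L/Out/H/h, L/Out/H/k, L/Out/H/g} → row (-1,3) (-1,2) (-1,1) (-1,1)
{L/In/T/h, L/In/H/h} → row (-1,3) (-1,2) (4,4) (4,4)
{L/In/T/k, L/In/H/k} → row (-1,3) (-1,2) (-3,-1) (-3,-1)
{L/In/T/g, L/In/H/g} → row (-1,3) (-1,2) (1,0) (1,0)
That's 10 distinct rows out of 24 strategies.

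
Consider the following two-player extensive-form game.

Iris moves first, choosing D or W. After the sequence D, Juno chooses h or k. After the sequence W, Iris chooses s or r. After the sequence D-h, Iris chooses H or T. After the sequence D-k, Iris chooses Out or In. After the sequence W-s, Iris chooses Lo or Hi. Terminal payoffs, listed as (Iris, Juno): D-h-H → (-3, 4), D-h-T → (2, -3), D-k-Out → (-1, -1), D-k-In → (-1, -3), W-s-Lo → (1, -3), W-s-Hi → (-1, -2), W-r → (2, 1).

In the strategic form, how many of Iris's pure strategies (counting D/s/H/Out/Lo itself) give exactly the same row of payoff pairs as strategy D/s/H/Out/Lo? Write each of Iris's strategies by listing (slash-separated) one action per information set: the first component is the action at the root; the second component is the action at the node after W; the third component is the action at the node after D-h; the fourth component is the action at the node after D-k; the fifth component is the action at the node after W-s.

Row for D/s/H/Out/Lo (columns h, k): (-3,4) (-1,-1).
Under D/s/H/Out/Lo, Iris's choice at the node after W and at the node after W-s can never be reached regardless of what Juno does, so varying those choices leaves every outcome unchanged.
Holding the reachable choices fixed and varying the unreachable ones freely already gives 2 × 2 = 4 equivalent strategies.
No other strategy reproduces this row, so those 4 are the full class: D/s/H/Out/Lo, D/s/H/Out/Hi, D/r/H/Out/Lo, D/r/H/Out/Hi.

4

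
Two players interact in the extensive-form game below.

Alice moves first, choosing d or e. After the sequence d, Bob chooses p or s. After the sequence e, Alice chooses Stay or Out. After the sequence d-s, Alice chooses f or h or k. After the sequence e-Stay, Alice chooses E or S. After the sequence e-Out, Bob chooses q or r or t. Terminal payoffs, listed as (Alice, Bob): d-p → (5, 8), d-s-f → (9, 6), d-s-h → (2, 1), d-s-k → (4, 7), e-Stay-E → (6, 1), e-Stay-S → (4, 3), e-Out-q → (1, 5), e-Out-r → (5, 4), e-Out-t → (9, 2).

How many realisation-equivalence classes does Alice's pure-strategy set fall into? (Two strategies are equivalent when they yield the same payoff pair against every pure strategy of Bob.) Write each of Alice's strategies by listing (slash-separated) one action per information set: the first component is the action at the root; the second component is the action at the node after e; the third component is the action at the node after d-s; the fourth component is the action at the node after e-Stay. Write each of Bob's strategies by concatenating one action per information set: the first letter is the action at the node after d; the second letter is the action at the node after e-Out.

6

Alice has 24 pure strategies: d/Stay/f/E, d/Stay/f/S, d/Stay/h/E, d/Stay/h/S, d/Stay/k/E, d/Stay/k/S, d/Out/f/E, d/Out/f/S, d/Out/h/E, d/Out/h/S, d/Out/k/E, d/Out/k/S, e/Stay/f/E, e/Stay/f/S, e/Stay/h/E, e/Stay/h/S, e/Stay/k/E, e/Stay/k/S, e/Out/f/E, e/Out/f/S, e/Out/h/E, e/Out/h/S, e/Out/k/E, e/Out/k/S. Columns: pq, pr, pt, sq, sr, st.
{d/Stay/f/E, d/Stay/f/S, d/Out/f/E, d/Out/f/S} → row (5,8) (5,8) (5,8) (9,6) (9,6) (9,6)
{d/Stay/h/E, d/Stay/h/S, d/Out/h/E, d/Out/h/S} → row (5,8) (5,8) (5,8) (2,1) (2,1) (2,1)
{d/Stay/k/E, d/Stay/k/S, d/Out/k/E, d/Out/k/S} → row (5,8) (5,8) (5,8) (4,7) (4,7) (4,7)
{e/Stay/f/E, e/Stay/h/E, e/Stay/k/E} → row (6,1) (6,1) (6,1) (6,1) (6,1) (6,1)
{e/Stay/f/S, e/Stay/h/S, e/Stay/k/S} → row (4,3) (4,3) (4,3) (4,3) (4,3) (4,3)
{e/Out/f/E, e/Out/f/S, e/Out/h/E, e/Out/h/S, e/Out/k/E, e/Out/k/S} → row (1,5) (5,4) (9,2) (1,5) (5,4) (9,2)
That's 6 distinct rows out of 24 strategies.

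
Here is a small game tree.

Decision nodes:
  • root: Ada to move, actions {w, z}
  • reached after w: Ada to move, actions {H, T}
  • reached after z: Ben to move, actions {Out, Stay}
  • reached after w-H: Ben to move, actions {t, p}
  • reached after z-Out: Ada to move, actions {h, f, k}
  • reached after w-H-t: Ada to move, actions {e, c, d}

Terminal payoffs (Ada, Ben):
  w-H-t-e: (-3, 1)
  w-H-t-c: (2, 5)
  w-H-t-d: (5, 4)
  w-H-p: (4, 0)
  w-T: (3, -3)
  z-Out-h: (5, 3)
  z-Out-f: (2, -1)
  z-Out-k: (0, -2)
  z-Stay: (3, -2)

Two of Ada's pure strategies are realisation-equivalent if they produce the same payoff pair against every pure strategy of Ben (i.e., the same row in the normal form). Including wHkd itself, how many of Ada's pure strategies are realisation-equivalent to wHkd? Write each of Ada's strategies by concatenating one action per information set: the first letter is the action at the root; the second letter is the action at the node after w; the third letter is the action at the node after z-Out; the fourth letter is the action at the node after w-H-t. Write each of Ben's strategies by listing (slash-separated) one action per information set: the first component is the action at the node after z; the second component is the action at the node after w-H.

Row for wHkd (columns Out/t, Out/p, Stay/t, Stay/p): (5,4) (4,0) (5,4) (4,0).
Under wHkd, Ada's choice at the node after z-Out can never be reached regardless of what Ben does, so varying those choices leaves every outcome unchanged.
Holding the reachable choices fixed and varying the unreachable one freely already gives 3 equivalent strategies.
No other strategy reproduces this row, so those 3 are the full class: wHhd, wHfd, wHkd.

3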